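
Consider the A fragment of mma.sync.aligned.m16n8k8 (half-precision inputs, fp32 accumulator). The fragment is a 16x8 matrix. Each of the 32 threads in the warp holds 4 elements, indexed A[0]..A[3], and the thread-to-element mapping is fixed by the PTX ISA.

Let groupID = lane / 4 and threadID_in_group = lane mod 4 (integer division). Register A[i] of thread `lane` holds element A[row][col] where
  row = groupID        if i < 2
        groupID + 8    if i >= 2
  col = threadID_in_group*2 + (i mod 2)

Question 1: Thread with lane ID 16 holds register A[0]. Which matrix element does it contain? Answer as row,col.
4,0

lane 16: gr=4 (16/4), th=0 (16%4)
i=0: r=4+0=4, c=0*2+0=0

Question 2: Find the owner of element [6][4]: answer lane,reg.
26,0

r: 6->gid=6,r8=0  c: 4->tid=2,i&1=0
L=6*4+2=26  i=0*2+0=0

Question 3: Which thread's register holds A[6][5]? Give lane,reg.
26,1

r: 6->gid=6,r8=0  c: 5->tid=2,i&1=1
L=6*4+2=26  i=0*2+1=1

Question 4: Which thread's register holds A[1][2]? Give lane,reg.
5,0

r:1=>grp=1,rB=0  c:2=>tig=1,lo=0
L=1*4+1=5  i=0*2+0=0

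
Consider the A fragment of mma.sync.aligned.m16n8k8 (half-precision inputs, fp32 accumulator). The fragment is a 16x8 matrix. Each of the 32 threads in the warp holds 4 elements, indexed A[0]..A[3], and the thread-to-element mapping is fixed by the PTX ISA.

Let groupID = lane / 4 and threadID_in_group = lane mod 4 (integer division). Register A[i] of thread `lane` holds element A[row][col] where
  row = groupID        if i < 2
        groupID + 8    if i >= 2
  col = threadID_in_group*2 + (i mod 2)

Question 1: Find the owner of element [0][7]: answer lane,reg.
r=0→G=0,rhi=0  c=7→T=3,p=1
L=0*4+3=3  i=0*2+1=1

3,1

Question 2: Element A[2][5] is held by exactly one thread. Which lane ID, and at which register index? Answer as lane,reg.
10,1

r:2=>grp=2,rB=0  c:5=>tig=2,lo=1
L=2*4+2=10  i=0*2+1=1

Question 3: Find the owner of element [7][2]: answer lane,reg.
r=7->g=7,rb=0  c=2->t=1,b0=0
L=7*4+1=29  i=0*2+0=0

29,0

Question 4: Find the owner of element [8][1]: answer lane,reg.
0,3

r=8→G=0,rhi=1  c=1→T=0,p=1
L=0*4+0=0  i=1*2+1=3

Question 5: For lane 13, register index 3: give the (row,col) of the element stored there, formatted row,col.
L=13⇒gr=13>>2=3, th=13&3=1
[3]⇒row 3+8=11  col 1·2+1=3

11,3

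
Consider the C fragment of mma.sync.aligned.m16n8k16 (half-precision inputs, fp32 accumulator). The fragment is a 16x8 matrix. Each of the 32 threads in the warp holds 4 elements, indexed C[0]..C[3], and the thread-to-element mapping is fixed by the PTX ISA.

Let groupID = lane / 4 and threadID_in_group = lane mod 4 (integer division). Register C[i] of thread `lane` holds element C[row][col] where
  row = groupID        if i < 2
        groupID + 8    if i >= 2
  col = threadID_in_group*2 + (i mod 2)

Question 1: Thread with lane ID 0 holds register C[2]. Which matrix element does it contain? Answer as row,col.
0: gid=0,tid=0
[2] (0+8,0*2+0) = (8,0)

8,0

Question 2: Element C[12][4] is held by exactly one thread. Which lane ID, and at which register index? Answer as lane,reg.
r=12→G=4,rhi=1  c=4→T=2,p=0
L=4*4+2=18  i=1*2+0=2

18,2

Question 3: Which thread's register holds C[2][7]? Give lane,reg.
11,1

r: 2->gid=2,r8=0  c: 7->tid=3,i&1=1
L=2*4+3=11  i=0*2+1=1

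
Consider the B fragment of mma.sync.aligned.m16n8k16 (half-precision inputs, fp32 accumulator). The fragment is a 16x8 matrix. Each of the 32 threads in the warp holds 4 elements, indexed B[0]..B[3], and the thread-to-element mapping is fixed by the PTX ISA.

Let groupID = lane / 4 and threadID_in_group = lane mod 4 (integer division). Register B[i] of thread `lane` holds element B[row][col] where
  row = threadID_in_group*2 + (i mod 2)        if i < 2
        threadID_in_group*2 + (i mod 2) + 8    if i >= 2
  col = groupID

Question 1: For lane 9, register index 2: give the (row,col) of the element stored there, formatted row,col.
10,2

9: G=2,T=1
[2] (1*2+0+8,2) = (10,2)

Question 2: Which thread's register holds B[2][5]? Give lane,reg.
21,0

c=5→G=5  r=2→rhi=0,T=1,p=0
L=5*4+1=21  i=0*2+0=0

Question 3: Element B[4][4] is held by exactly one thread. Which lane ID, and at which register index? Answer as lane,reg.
18,0

c: 4->gid=4  r: 4->r8=0,tid=2,i&1=0
L=4*4+2=18  i=0*2+0=0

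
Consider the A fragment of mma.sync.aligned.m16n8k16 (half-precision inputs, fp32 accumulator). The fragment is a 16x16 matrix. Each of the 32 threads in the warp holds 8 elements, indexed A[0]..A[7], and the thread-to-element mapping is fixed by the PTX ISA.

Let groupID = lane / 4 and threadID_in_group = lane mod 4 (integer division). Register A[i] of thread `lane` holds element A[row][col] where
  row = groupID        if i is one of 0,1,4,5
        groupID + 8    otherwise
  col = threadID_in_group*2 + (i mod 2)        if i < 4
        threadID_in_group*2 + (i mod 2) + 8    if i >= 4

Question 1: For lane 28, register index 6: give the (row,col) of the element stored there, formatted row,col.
lane 28: gr=7 (28/4), th=0 (28%4)
i=6: r=7+8=15, c=0*2+0+8=8

15,8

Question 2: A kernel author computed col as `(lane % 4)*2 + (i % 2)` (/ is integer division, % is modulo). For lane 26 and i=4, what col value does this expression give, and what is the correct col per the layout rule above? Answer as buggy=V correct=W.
`(lane % 4)*2 + (i % 2)`[26,4]->4
26: g=6,t=2
[4] (6+0,2*2+0+8) = (6,12)
col: 4 vs 12

buggy=4 correct=12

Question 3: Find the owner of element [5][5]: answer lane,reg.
r=5⇒gr=5,Rb=0  c=5⇒Cb=0,th=2,odd=1
L=5*4+2=22  i=0*4+0*2+1=1

22,1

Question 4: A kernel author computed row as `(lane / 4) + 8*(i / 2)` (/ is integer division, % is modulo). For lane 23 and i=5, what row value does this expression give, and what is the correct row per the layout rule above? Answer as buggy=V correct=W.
`(lane / 4) + 8*(i / 2)`[23,5]=>21
L=23=>grp=23>>2=5, tig=23&3=3
[5]=>row 5+0=5  col 3·2+1+8=15
row: 21 vs 5

buggy=21 correct=5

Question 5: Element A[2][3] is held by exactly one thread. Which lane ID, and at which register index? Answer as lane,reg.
9,1

r=2⇒gr=2,Rb=0  c=3⇒Cb=0,th=1,odd=1
L=2*4+1=9  i=0*4+0*2+1=1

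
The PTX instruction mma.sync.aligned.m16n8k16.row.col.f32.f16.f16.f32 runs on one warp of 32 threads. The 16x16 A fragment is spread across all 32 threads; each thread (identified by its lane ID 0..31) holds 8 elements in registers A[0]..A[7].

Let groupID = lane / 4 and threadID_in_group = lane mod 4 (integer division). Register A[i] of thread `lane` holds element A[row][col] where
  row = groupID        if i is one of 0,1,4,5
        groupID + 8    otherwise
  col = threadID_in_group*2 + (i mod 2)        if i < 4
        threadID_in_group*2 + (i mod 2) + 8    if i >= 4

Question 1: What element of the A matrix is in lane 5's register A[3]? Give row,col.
lane 5: g=1 (5/4), t=1 (5%4)
i=3: r=1+8=9, c=1*2+1+0=3

9,3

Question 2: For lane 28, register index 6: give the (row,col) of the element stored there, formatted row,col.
L=28->g=28>>2=7, t=28&3=0
[6]->row 7+8=15  col 0·2+0+8=8

15,8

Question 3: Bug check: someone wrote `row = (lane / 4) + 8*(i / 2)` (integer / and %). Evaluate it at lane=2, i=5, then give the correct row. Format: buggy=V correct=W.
`(lane / 4) + 8*(i / 2)`[2,5]->16
L=2->gid=2>>2=0, tid=2&3=2
[5]->row 0+0=0  col 2·2+1+8=13
row: 16 vs 0

buggy=16 correct=0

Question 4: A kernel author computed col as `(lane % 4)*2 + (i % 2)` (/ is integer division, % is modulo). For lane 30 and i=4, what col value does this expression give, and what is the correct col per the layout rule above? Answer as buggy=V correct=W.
`(lane % 4)*2 + (i % 2)`[30,4]⇒4
lane 30: gr=7 (30/4), th=2 (30%4)
i=4: r=7+0=7, c=2*2+0+8=12
col: 4 vs 12

buggy=4 correct=12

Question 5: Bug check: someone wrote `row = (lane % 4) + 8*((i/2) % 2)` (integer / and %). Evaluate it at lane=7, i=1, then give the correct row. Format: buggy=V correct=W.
buggy=3 correct=1

`(lane % 4) + 8*((i/2) % 2)`[7,1]->3
L=7->g=7>>2=1, t=7&3=3
[1]->row 1+0=1  col 3·2+1+0=7
row: 3 vs 1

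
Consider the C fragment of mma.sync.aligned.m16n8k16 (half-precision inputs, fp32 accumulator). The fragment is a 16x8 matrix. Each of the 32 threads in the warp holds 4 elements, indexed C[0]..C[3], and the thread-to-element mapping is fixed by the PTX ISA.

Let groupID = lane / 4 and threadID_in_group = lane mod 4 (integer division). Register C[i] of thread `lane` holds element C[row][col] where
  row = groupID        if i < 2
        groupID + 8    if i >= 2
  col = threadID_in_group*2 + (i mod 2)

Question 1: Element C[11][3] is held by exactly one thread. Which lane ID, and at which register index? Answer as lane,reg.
13,3

r=11→G=3,rhi=1  c=3→T=1,p=1
L=3*4+1=13  i=1*2+1=3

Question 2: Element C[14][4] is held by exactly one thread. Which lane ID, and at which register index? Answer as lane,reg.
26,2

r=14→G=6,rhi=1  c=4→T=2,p=0
L=6*4+2=26  i=1*2+0=2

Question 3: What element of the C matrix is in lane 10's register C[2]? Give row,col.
10,4

L=10→G=10>>2=2, T=10&3=2
[2]→row 2+8=10  col 2·2+0=4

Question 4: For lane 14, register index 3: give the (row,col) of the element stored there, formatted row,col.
14: grp=3,tig=2
[3] (3+8,2*2+1) = (11,5)

11,5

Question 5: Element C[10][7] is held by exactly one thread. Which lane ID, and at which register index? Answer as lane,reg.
11,3

r: 10->gid=2,r8=1  c: 7->tid=3,i&1=1
L=2*4+3=11  i=1*2+1=3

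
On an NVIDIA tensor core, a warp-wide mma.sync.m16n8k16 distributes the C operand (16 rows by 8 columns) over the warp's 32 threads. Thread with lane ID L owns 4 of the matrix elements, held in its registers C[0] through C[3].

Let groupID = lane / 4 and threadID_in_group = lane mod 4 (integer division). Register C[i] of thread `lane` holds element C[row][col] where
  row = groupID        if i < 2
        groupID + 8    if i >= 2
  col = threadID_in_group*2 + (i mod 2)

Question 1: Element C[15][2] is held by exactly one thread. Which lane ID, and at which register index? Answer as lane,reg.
r=15->g=7,rb=1  c=2->t=1,b0=0
L=7*4+1=29  i=1*2+0=2

29,2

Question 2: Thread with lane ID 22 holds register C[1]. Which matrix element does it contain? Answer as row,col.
22: G=5,T=2
[1] (5+0,2*2+1) = (5,5)

5,5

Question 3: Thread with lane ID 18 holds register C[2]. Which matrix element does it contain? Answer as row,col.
18: grp=4,tig=2
[2] (4+8,2*2+0) = (12,4)

12,4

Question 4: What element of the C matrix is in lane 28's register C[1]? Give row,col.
lane 28: grp=7 (28/4), tig=0 (28%4)
i=1: r=7+0=7, c=0*2+1=1

7,1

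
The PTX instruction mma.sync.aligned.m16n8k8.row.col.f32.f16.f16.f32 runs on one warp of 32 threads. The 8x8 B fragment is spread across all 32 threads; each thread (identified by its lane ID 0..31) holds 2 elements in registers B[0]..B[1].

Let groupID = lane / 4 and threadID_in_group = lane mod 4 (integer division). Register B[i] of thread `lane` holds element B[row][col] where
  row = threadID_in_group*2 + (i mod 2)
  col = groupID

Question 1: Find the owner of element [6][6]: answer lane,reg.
27,0

c=6→G=6  r=6→T=3,p=0
L=6*4+3=27  i=0=0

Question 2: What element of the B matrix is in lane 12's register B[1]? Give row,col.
12: grp=3,tig=0
[1] (0*2+1,3) = (1,3)

1,3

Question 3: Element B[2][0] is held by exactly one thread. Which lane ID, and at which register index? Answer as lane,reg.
c=0->g=0  r=2->t=1,b0=0
L=0*4+1=1  i=0=0

1,0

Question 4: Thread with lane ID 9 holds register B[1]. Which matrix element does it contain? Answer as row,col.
lane 9: g=2 (9/4), t=1 (9%4)
i=1: r=1*2+1=3, c=g=2

3,2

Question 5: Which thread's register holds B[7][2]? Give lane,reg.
c: 2->gid=2  r: 7->tid=3,i&1=1
L=2*4+3=11  i=1=1

11,1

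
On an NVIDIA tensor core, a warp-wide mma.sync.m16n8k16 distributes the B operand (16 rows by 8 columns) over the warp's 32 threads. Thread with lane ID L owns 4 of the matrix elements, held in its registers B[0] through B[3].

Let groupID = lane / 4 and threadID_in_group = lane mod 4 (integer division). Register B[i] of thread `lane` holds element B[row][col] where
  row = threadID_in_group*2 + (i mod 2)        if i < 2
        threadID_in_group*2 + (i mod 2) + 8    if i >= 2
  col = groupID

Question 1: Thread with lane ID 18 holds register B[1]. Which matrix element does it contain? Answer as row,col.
lane 18: g=4 (18/4), t=2 (18%4)
i=1: r=2*2+1+0=5, c=g=4

5,4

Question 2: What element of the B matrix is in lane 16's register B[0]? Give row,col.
0,4

lane 16: grp=4 (16/4), tig=0 (16%4)
i=0: r=0*2+0+0=0, c=grp=4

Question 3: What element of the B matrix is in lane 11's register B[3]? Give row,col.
L=11->gid=11>>2=2, tid=11&3=3
[3]->row 3·2+1+8=15  col gid=2

15,2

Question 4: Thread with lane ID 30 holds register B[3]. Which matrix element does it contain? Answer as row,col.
lane 30: G=7 (30/4), T=2 (30%4)
i=3: r=2*2+1+8=13, c=G=7

13,7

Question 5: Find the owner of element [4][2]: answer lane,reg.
c=2->g=2  r=4->rb=0,t=2,b0=0
L=2*4+2=10  i=0*2+0=0

10,0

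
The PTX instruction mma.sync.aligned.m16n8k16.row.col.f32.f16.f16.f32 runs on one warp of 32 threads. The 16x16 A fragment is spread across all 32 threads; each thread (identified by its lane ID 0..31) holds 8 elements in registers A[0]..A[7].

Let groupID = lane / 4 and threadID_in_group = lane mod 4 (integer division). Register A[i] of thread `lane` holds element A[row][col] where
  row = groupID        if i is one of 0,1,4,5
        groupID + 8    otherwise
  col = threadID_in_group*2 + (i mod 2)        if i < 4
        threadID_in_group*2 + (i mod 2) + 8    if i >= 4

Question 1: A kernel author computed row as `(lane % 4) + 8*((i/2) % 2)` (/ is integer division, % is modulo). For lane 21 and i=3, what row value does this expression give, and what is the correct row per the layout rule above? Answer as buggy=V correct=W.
buggy=9 correct=13

`(lane % 4) + 8*((i/2) % 2)`[21,3]->9
lane 21->21/4=5, 21 mod 4=1
i=3  r:5+8->13  c:2·1+1+0->3
row: 9 vs 13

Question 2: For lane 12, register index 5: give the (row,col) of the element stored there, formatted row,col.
3,9

12: gr=3,th=0
[5] (3+0,0*2+1+8) = (3,9)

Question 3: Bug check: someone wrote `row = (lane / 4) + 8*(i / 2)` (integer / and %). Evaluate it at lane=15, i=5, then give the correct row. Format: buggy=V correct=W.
`(lane / 4) + 8*(i / 2)`[15,5]->19
15: gid=3,tid=3
[5] (3+0,3*2+1+8) = (3,15)
row: 19 vs 3

buggy=19 correct=3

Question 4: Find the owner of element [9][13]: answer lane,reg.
6,7

r:9=>grp=1,rB=1  c:13=>cB=1,tig=2,lo=1
L=1*4+2=6  i=1*4+1*2+1=7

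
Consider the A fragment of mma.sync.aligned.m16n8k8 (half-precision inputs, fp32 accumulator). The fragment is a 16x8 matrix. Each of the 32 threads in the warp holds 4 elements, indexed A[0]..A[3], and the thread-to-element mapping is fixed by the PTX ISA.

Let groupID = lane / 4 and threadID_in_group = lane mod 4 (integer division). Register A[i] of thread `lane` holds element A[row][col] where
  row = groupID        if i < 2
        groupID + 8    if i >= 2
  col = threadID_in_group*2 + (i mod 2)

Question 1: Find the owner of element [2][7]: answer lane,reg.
11,1

r: 2->gid=2,r8=0  c: 7->tid=3,i&1=1
L=2*4+3=11  i=0*2+1=1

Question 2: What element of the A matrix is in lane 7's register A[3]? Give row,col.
lane 7=>7/4=1, 7 mod 4=3
i=3  r:1+8=>9  c:2·3+1=>7

9,7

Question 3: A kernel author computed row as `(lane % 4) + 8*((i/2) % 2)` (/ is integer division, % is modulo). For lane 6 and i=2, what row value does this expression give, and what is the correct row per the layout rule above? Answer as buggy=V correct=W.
buggy=10 correct=9

`(lane % 4) + 8*((i/2) % 2)`[6,2]->10
lane 6: gid=1 (6/4), tid=2 (6%4)
i=2: r=1+8=9, c=2*2+0=4
row: 10 vs 9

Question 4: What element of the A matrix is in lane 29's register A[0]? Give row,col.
7,2

29: grp=7,tig=1
[0] (7+0,1*2+0) = (7,2)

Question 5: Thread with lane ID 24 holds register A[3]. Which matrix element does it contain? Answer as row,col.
14,1

lane 24: gid=6 (24/4), tid=0 (24%4)
i=3: r=6+8=14, c=0*2+1=1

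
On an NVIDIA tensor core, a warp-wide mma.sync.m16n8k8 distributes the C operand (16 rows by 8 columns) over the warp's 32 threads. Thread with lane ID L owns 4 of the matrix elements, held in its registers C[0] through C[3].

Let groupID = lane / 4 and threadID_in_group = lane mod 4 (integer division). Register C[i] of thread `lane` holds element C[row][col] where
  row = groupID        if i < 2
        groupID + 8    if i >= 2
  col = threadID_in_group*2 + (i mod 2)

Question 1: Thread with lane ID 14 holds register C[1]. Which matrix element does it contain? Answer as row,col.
lane 14: grp=3 (14/4), tig=2 (14%4)
i=1: r=3+0=3, c=2*2+1=5

3,5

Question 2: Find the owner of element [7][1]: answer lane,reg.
28,1

r=7⇒gr=7,Rb=0  c=1⇒th=0,odd=1
L=7*4+0=28  i=0*2+1=1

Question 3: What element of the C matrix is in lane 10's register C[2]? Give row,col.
10,4

lane 10→10/4=2, 10 mod 4=2
i=2  r:2+8→10  c:2·2+0→4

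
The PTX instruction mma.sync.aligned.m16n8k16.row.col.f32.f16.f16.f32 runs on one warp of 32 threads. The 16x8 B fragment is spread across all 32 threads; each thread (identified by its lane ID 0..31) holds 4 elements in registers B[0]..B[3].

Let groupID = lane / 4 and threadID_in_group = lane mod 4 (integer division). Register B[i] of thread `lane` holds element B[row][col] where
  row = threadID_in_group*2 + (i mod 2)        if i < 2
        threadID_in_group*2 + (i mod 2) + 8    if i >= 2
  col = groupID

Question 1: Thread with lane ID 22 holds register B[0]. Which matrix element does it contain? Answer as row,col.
lane 22->22/4=5, 22 mod 4=2
i=0  r:2·2+0+0->4  c:5

4,5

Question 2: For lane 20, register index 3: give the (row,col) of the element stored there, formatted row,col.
9,5

20: grp=5,tig=0
[3] (0*2+1+8,5) = (9,5)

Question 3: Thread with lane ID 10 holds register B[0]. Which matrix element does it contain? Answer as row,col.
L=10⇒gr=10>>2=2, th=10&3=2
[0]⇒row 2·2+0+0=4  col gr=2

4,2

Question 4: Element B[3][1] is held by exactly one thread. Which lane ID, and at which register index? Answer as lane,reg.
5,1

c:1=>grp=1  r:3=>rB=0,tig=1,lo=1
L=1*4+1=5  i=0*2+1=1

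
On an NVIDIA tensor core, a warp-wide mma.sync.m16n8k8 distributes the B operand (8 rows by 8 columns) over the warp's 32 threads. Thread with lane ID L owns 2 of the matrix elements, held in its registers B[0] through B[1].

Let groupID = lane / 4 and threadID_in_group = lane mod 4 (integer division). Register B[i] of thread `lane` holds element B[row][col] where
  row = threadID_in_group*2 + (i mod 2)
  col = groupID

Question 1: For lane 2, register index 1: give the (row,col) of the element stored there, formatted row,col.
5,0

lane 2: g=0 (2/4), t=2 (2%4)
i=1: r=2*2+1=5, c=g=0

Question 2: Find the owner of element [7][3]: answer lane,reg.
15,1

c=3→G=3  r=7→T=3,p=1
L=3*4+3=15  i=1=1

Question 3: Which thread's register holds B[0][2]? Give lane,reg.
c: 2->gid=2  r: 0->tid=0,i&1=0
L=2*4+0=8  i=0=0

8,0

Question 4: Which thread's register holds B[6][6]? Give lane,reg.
27,0

c:6=>grp=6  r:6=>tig=3,lo=0
L=6*4+3=27  i=0=0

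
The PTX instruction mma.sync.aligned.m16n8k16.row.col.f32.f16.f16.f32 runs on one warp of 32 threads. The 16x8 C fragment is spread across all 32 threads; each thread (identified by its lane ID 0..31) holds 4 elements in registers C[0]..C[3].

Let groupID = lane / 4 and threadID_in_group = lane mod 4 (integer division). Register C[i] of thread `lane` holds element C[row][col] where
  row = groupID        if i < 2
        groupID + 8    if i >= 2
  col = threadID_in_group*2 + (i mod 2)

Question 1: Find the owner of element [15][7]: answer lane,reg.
r=15->g=7,rb=1  c=7->t=3,b0=1
L=7*4+3=31  i=1*2+1=3

31,3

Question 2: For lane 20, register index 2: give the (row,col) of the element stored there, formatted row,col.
lane 20: gr=5 (20/4), th=0 (20%4)
i=2: r=5+8=13, c=0*2+0=0

13,0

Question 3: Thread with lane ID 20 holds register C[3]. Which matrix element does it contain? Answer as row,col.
L=20->g=20>>2=5, t=20&3=0
[3]->row 5+8=13  col 0·2+1=1

13,1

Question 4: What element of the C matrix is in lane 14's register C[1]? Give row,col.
3,5

14: grp=3,tig=2
[1] (3+0,2*2+1) = (3,5)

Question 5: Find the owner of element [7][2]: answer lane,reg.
29,0

r=7->g=7,rb=0  c=2->t=1,b0=0
L=7*4+1=29  i=0*2+0=0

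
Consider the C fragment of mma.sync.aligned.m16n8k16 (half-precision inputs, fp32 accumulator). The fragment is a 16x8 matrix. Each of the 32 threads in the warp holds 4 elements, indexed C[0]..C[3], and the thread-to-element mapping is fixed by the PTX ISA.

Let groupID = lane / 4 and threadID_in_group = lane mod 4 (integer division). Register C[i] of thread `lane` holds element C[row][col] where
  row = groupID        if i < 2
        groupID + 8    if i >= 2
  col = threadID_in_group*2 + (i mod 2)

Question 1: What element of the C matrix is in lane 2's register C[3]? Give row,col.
lane 2->2/4=0, 2 mod 4=2
i=3  r:0+8->8  c:2·2+1->5

8,5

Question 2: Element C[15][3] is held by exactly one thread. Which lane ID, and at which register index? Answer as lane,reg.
29,3

r: 15->gid=7,r8=1  c: 3->tid=1,i&1=1
L=7*4+1=29  i=1*2+1=3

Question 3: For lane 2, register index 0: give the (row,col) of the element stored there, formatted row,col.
L=2⇒gr=2>>2=0, th=2&3=2
[0]⇒row 0+0=0  col 2·2+0=4

0,4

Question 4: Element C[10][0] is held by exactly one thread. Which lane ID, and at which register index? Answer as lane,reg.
r=10->g=2,rb=1  c=0->t=0,b0=0
L=2*4+0=8  i=1*2+0=2

8,2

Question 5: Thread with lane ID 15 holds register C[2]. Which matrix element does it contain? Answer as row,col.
L=15->gid=15>>2=3, tid=15&3=3
[2]->row 3+8=11  col 3·2+0=6

11,6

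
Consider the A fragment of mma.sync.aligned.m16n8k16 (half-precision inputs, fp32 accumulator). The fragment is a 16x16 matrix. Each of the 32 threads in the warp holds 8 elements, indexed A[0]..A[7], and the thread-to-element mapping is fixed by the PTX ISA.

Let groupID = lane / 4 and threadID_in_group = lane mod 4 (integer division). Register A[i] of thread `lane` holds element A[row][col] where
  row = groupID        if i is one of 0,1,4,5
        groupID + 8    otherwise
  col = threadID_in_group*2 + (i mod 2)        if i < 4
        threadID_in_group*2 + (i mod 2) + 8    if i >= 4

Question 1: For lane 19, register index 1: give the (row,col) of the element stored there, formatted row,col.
lane 19: grp=4 (19/4), tig=3 (19%4)
i=1: r=4+0=4, c=3*2+1+0=7

4,7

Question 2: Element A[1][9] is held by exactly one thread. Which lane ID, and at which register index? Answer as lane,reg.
r=1→G=1,rhi=0  c=9→chi=1,T=0,p=1
L=1*4+0=4  i=1*4+0*2+1=5

4,5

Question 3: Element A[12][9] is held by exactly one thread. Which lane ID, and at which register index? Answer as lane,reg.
r: 12->gid=4,r8=1  c: 9->c8=1,tid=0,i&1=1
L=4*4+0=16  i=1*4+1*2+1=7

16,7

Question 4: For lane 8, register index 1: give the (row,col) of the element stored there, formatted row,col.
lane 8: grp=2 (8/4), tig=0 (8%4)
i=1: r=2+0=2, c=0*2+1+0=1

2,1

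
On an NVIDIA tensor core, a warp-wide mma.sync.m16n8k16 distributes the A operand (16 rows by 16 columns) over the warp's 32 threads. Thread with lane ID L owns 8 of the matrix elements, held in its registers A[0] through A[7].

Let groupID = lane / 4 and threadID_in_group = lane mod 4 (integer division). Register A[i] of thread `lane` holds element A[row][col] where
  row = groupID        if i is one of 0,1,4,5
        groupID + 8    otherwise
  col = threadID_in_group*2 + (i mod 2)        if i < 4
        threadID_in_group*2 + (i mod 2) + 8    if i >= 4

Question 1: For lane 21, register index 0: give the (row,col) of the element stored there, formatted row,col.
lane 21=>21/4=5, 21 mod 4=1
i=0  r:5+0=>5  c:2·1+0+0=>2

5,2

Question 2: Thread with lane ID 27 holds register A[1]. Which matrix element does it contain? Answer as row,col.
6,7

lane 27→27/4=6, 27 mod 4=3
i=1  r:6+0→6  c:2·3+1+0→7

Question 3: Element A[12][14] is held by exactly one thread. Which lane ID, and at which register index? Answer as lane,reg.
r=12⇒gr=4,Rb=1  c=14⇒Cb=1,th=3,odd=0
L=4*4+3=19  i=1*4+1*2+0=6

19,6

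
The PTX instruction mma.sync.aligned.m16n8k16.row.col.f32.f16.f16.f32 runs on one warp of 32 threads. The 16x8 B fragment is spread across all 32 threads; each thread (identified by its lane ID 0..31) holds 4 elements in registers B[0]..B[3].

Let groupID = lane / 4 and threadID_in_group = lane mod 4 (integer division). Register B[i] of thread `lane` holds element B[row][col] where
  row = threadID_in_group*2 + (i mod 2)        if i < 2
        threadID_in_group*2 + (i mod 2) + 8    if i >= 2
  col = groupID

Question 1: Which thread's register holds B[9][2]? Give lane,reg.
c: 2->gid=2  r: 9->r8=1,tid=0,i&1=1
L=2*4+0=8  i=1*2+1=3

8,3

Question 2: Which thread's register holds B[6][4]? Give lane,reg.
c=4⇒gr=4  r=6⇒Rb=0,th=3,odd=0
L=4*4+3=19  i=0*2+0=0

19,0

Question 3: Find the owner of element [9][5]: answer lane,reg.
20,3

c=5⇒gr=5  r=9⇒Rb=1,th=0,odd=1
L=5*4+0=20  i=1*2+1=3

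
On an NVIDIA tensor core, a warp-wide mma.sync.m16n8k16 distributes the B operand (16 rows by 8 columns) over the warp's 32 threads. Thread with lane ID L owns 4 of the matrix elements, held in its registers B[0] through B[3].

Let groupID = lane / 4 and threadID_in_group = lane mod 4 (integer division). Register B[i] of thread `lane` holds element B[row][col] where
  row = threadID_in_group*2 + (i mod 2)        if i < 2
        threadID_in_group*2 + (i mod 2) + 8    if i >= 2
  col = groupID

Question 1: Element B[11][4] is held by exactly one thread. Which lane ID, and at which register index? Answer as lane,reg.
17,3

c=4→G=4  r=11→rhi=1,T=1,p=1
L=4*4+1=17  i=1*2+1=3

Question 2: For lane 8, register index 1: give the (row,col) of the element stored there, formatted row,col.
1,2

8: gr=2,th=0
[1] (0*2+1+0,2) = (1,2)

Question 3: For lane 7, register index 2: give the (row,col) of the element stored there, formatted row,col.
14,1

lane 7->7/4=1, 7 mod 4=3
i=2  r:2·3+0+8->14  c:1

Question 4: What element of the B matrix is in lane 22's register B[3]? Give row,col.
22: grp=5,tig=2
[3] (2*2+1+8,5) = (13,5)

13,5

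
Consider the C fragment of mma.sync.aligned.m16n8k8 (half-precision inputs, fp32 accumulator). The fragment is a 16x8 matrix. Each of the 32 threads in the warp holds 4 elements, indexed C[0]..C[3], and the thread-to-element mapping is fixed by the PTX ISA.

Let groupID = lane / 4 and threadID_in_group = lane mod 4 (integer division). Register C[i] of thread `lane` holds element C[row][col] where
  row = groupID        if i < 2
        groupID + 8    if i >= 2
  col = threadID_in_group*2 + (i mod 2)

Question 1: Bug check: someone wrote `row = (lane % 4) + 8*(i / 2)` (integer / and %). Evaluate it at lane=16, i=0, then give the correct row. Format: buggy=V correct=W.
buggy=0 correct=4

`(lane % 4) + 8*(i / 2)`[16,0]⇒0
lane 16: gr=4 (16/4), th=0 (16%4)
i=0: r=4+0=4, c=0*2+0=0
row: 0 vs 4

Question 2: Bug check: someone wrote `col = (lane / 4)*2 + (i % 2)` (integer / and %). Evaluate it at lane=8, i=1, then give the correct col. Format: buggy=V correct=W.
`(lane / 4)*2 + (i % 2)`[8,1]->5
lane 8->8/4=2, 8 mod 4=0
i=1  r:2+0->2  c:2·0+1->1
col: 5 vs 1

buggy=5 correct=1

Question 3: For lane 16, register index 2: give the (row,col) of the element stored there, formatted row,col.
12,0

16: gr=4,th=0
[2] (4+8,0*2+0) = (12,0)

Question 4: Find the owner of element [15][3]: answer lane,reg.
r=15->g=7,rb=1  c=3->t=1,b0=1
L=7*4+1=29  i=1*2+1=3

29,3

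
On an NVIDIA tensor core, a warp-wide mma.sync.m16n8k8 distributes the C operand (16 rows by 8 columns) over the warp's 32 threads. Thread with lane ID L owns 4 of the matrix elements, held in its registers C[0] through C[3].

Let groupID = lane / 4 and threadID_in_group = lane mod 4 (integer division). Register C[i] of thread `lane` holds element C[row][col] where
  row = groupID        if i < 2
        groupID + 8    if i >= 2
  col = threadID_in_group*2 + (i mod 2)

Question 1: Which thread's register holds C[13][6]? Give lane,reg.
23,2

r=13→G=5,rhi=1  c=6→T=3,p=0
L=5*4+3=23  i=1*2+0=2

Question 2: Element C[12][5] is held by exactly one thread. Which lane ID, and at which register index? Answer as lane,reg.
r:12=>grp=4,rB=1  c:5=>tig=2,lo=1
L=4*4+2=18  i=1*2+1=3

18,3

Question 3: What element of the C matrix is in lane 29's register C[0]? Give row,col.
7,2

L=29→G=29>>2=7, T=29&3=1
[0]→row 7+0=7  col 1·2+0=2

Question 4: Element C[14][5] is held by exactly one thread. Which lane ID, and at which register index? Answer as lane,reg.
r=14->g=6,rb=1  c=5->t=2,b0=1
L=6*4+2=26  i=1*2+1=3

26,3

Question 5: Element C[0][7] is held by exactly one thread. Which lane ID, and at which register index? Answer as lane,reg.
r=0⇒gr=0,Rb=0  c=7⇒th=3,odd=1
L=0*4+3=3  i=0*2+1=1

3,1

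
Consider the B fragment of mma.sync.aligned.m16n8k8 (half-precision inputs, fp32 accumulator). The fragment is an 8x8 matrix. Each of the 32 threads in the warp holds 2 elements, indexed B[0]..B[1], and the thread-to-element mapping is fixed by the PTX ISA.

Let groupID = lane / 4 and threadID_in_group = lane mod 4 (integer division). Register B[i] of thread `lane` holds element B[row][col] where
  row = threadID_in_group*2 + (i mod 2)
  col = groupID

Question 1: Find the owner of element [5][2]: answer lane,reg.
10,1

c=2→G=2  r=5→T=2,p=1
L=2*4+2=10  i=1=1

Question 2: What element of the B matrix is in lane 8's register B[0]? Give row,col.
0,2

8: g=2,t=0
[0] (0*2+0,2) = (0,2)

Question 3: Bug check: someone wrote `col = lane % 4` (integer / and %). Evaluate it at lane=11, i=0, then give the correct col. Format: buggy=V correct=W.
buggy=3 correct=2

`lane % 4`[11,0]→3
lane 11→11/4=2, 11 mod 4=3
i=0  r:2·3+0→6  c:2
col: 3 vs 2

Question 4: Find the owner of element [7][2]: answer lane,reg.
11,1

c: 2->gid=2  r: 7->tid=3,i&1=1
L=2*4+3=11  i=1=1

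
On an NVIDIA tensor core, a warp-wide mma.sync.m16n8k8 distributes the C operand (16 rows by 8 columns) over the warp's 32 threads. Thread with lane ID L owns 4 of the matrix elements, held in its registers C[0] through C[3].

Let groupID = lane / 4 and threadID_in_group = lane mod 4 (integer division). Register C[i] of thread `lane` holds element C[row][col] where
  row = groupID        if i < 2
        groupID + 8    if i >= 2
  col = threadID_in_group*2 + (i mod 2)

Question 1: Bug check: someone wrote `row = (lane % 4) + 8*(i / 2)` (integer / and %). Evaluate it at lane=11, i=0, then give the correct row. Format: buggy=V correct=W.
`(lane % 4) + 8*(i / 2)`[11,0]->3
lane 11->11/4=2, 11 mod 4=3
i=0  r:2+0->2  c:2·3+0->6
row: 3 vs 2

buggy=3 correct=2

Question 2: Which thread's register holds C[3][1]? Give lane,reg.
12,1

r: 3->gid=3,r8=0  c: 1->tid=0,i&1=1
L=3*4+0=12  i=0*2+1=1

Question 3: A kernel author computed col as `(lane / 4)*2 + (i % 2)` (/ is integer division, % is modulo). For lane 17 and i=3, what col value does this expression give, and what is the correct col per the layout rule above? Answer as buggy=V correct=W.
buggy=9 correct=3

`(lane / 4)*2 + (i % 2)`[17,3]->9
lane 17->17/4=4, 17 mod 4=1
i=3  r:4+8->12  c:2·1+1->3
col: 9 vs 3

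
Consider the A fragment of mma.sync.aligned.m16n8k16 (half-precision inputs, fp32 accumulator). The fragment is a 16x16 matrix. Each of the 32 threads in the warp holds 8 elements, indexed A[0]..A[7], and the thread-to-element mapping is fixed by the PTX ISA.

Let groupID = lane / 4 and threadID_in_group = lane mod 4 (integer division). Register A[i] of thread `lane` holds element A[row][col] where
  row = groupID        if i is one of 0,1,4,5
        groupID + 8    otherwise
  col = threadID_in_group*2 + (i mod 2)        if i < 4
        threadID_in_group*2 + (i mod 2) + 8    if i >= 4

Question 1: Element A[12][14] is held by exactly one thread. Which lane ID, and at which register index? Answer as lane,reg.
19,6

r=12→G=4,rhi=1  c=14→chi=1,T=3,p=0
L=4*4+3=19  i=1*4+1*2+0=6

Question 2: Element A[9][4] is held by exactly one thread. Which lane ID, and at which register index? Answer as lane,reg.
r: 9->gid=1,r8=1  c: 4->c8=0,tid=2,i&1=0
L=1*4+2=6  i=0*4+1*2+0=2

6,2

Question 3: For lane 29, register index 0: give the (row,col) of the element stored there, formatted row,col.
29: gid=7,tid=1
[0] (7+0,1*2+0+0) = (7,2)

7,2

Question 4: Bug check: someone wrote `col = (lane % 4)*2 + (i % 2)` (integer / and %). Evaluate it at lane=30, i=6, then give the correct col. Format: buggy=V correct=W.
buggy=4 correct=12

`(lane % 4)*2 + (i % 2)`[30,6]=>4
30: grp=7,tig=2
[6] (7+8,2*2+0+8) = (15,12)
col: 4 vs 12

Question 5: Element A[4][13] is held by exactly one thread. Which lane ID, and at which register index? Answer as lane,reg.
r=4->g=4,rb=0  c=13->cb=1,t=2,b0=1
L=4*4+2=18  i=1*4+0*2+1=5

18,5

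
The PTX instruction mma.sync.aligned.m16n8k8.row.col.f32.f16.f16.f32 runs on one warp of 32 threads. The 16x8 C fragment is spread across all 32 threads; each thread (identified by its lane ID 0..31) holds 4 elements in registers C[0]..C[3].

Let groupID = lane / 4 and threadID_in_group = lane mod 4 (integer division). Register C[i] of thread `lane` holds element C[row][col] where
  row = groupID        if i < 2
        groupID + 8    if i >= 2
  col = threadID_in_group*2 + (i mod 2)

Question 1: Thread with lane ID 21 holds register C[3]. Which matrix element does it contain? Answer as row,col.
13,3

L=21=>grp=21>>2=5, tig=21&3=1
[3]=>row 5+8=13  col 1·2+1=3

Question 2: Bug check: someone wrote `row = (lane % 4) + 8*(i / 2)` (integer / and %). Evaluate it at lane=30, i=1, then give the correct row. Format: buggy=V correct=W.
`(lane % 4) + 8*(i / 2)`[30,1]⇒2
lane 30⇒30/4=7, 30 mod 4=2
i=1  r:7+0⇒7  c:2·2+1⇒5
row: 2 vs 7

buggy=2 correct=7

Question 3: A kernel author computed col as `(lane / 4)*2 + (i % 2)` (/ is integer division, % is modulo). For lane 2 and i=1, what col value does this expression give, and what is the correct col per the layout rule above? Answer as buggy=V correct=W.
buggy=1 correct=5

`(lane / 4)*2 + (i % 2)`[2,1]=>1
2: grp=0,tig=2
[1] (0+0,2*2+1) = (0,5)
col: 1 vs 5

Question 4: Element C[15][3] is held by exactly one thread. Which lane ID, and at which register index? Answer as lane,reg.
r:15=>grp=7,rB=1  c:3=>tig=1,lo=1
L=7*4+1=29  i=1*2+1=3

29,3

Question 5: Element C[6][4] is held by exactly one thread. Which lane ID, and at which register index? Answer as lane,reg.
26,0

r=6⇒gr=6,Rb=0  c=4⇒th=2,odd=0
L=6*4+2=26  i=0*2+0=0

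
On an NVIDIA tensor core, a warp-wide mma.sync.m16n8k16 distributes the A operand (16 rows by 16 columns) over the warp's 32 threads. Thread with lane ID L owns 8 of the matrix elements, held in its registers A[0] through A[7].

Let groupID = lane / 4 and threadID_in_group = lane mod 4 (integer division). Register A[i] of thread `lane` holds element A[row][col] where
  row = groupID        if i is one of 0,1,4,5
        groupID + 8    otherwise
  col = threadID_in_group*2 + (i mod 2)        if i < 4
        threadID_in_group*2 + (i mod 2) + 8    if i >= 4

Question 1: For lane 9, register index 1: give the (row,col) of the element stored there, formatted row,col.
lane 9: G=2 (9/4), T=1 (9%4)
i=1: r=2+0=2, c=1*2+1+0=3

2,3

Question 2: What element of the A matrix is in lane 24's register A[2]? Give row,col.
14,0

L=24->gid=24>>2=6, tid=24&3=0
[2]->row 6+8=14  col 0·2+0+0=0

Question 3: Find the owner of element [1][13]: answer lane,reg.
6,5

r: 1->gid=1,r8=0  c: 13->c8=1,tid=2,i&1=1
L=1*4+2=6  i=1*4+0*2+1=5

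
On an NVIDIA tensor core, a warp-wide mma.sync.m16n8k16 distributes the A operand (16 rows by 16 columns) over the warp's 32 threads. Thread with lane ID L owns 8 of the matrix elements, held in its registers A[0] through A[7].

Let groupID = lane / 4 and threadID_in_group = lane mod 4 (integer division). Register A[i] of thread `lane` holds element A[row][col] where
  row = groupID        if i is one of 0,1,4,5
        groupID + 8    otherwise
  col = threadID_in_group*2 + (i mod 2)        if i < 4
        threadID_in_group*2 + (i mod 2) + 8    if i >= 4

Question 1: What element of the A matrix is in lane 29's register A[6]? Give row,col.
15,10

lane 29->29/4=7, 29 mod 4=1
i=6  r:7+8->15  c:2·1+0+8->10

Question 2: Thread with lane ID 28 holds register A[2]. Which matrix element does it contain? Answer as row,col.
lane 28⇒28/4=7, 28 mod 4=0
i=2  r:7+8⇒15  c:2·0+0+0⇒0

15,0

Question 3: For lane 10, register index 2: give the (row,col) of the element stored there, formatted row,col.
10,4

lane 10: grp=2 (10/4), tig=2 (10%4)
i=2: r=2+8=10, c=2*2+0+0=4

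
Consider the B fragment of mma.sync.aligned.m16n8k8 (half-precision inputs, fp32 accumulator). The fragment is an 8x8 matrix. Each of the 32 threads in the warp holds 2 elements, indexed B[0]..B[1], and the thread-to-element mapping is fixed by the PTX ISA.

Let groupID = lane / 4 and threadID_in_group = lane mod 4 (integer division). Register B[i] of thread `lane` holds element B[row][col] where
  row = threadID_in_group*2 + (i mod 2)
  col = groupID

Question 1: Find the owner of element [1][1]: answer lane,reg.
4,1

c=1→G=1  r=1→T=0,p=1
L=1*4+0=4  i=1=1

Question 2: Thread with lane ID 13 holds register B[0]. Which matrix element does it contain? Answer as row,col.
lane 13->13/4=3, 13 mod 4=1
i=0  r:2·1+0->2  c:3

2,3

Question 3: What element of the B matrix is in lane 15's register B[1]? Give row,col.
7,3

L=15->g=15>>2=3, t=15&3=3
[1]->row 3·2+1=7  col g=3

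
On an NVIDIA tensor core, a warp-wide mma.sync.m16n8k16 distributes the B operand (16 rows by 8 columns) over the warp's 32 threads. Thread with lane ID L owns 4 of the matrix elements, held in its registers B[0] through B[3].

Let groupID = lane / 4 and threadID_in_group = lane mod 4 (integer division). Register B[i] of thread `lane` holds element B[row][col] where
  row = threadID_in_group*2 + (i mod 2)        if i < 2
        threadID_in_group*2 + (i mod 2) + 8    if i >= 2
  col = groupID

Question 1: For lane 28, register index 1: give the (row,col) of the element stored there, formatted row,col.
L=28->gid=28>>2=7, tid=28&3=0
[1]->row 0·2+1+0=1  col gid=7

1,7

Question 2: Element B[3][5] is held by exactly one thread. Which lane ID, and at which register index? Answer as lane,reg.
c=5→G=5  r=3→rhi=0,T=1,p=1
L=5*4+1=21  i=0*2+1=1

21,1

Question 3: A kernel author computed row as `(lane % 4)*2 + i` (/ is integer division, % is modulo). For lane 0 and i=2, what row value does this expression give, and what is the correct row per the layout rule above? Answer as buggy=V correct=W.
buggy=2 correct=8

`(lane % 4)*2 + i`[0,2]->2
L=0->g=0>>2=0, t=0&3=0
[2]->row 0·2+0+8=8  col g=0
row: 2 vs 8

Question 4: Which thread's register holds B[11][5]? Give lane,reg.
21,3

c=5⇒gr=5  r=11⇒Rb=1,th=1,odd=1
L=5*4+1=21  i=1*2+1=3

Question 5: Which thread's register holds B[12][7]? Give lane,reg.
c:7=>grp=7  r:12=>rB=1,tig=2,lo=0
L=7*4+2=30  i=1*2+0=2

30,2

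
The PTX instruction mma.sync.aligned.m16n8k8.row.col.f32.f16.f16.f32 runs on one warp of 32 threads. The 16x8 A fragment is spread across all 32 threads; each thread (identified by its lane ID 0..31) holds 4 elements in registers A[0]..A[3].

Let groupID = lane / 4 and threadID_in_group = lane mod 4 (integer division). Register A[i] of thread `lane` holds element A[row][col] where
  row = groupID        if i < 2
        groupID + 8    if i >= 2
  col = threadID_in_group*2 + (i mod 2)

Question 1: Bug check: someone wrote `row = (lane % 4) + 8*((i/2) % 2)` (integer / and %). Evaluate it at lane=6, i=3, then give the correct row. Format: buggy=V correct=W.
`(lane % 4) + 8*((i/2) % 2)`[6,3]=>10
L=6=>grp=6>>2=1, tig=6&3=2
[3]=>row 1+8=9  col 2·2+1=5
row: 10 vs 9

buggy=10 correct=9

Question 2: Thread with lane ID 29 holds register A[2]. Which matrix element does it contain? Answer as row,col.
lane 29->29/4=7, 29 mod 4=1
i=2  r:7+8->15  c:2·1+0->2

15,2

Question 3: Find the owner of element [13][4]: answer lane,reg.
r:13=>grp=5,rB=1  c:4=>tig=2,lo=0
L=5*4+2=22  i=1*2+0=2

22,2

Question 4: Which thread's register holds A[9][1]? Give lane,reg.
r=9->g=1,rb=1  c=1->t=0,b0=1
L=1*4+0=4  i=1*2+1=3

4,3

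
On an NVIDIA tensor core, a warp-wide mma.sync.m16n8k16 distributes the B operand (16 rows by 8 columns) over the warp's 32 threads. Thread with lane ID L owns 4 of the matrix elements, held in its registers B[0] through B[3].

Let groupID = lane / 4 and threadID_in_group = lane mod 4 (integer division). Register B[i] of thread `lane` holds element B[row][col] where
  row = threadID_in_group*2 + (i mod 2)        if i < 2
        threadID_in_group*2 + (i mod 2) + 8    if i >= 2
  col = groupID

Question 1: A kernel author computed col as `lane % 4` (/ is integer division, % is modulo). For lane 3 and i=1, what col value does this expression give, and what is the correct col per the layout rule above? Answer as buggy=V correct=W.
`lane % 4`[3,1]->3
lane 3->3/4=0, 3 mod 4=3
i=1  r:2·3+1+0->7  c:0
col: 3 vs 0

buggy=3 correct=0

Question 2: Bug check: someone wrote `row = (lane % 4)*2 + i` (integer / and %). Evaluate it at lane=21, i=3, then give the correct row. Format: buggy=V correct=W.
buggy=5 correct=11

`(lane % 4)*2 + i`[21,3]->5
lane 21: gid=5 (21/4), tid=1 (21%4)
i=3: r=1*2+1+8=11, c=gid=5
row: 5 vs 11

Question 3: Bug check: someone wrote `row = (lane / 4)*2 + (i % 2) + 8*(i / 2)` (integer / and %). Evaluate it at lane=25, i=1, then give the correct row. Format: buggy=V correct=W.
`(lane / 4)*2 + (i % 2) + 8*(i / 2)`[25,1]->13
lane 25->25/4=6, 25 mod 4=1
i=1  r:2·1+1+0->3  c:6
row: 13 vs 3

buggy=13 correct=3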